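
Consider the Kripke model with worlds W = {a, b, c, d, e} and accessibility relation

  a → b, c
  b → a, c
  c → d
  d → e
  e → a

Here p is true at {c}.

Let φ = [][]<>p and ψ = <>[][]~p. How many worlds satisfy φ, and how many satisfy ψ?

1 and 3

For [][]<>p:
a: successors {b, c}; []<>p there: b:F, c:F. ✗
b: successors {a, c}; []<>p there: a:F, c:F. ✗
c: successors {d}; []<>p there: d:F. ✗
d: successors {e}; []<>p there: e:T. ✓
e: successors {a}; []<>p there: a:F. ✗
— 1 world.
For <>[][]~p:
a: successors {b, c}; [][]~p there: b:F, c:T. ✓
b: successors {a, c}; [][]~p there: a:F, c:T. ✓
c: successors {d}; [][]~p there: d:T. ✓
d: successors {e}; [][]~p there: e:F. ✗
e: successors {a}; [][]~p there: a:F. ✗
— 3 worlds.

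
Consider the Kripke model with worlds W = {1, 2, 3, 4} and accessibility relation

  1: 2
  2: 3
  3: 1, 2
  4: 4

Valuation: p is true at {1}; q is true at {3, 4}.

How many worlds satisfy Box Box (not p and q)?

1: successors {2}; Box (not p and q) there: 2:T. ✓
2: successors {3}; Box (not p and q) there: 3:F. ✗
3: successors {1, 2}; Box (not p and q) there: 1:F, 2:T. ✗
4: successors {4}; Box (not p and q) there: 4:T. ✓
Satisfying worlds: {1, 4}.

2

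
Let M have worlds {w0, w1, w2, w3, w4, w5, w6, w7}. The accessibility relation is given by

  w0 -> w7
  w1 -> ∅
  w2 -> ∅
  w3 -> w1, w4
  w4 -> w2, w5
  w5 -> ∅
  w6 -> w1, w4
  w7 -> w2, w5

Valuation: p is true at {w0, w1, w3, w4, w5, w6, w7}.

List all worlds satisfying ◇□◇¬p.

w0: successors {w7}; □◇¬p there: w7:F. ✗
w1: no successors, so ◇□◇¬p fails. ✗
w2: no successors, so ◇□◇¬p fails. ✗
w3: successors {w1, w4}; □◇¬p there: w1:T, w4:F. ✓
w4: successors {w2, w5}; □◇¬p there: w2:T, w5:T. ✓
w5: no successors, so ◇□◇¬p fails. ✗
w6: successors {w1, w4}; □◇¬p there: w1:T, w4:F. ✓
w7: successors {w2, w5}; □◇¬p there: w2:T, w5:T. ✓

{w3, w4, w6, w7}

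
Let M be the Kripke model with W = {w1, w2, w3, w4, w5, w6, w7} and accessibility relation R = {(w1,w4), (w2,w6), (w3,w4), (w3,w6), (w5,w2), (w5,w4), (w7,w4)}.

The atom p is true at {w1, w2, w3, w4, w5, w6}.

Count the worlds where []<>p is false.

5

w1: successors {w4}; <>p there: w4:F. ✗
w2: successors {w6}; <>p there: w6:F. ✗
w3: successors {w4, w6}; <>p there: w4:F, w6:F. ✗
w4: no successors, so []<>p holds vacuously. ✓
w5: successors {w2, w4}; <>p there: w2:T, w4:F. ✗
w6: no successors, so []<>p holds vacuously. ✓
w7: successors {w4}; <>p there: w4:F. ✗
Satisfying worlds: {w4, w6}.
So []<>p fails at the other 5 worlds.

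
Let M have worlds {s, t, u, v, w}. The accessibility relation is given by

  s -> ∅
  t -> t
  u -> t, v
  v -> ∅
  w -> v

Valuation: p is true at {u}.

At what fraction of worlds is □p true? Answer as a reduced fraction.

s: no successors, so □p holds vacuously. ✓
t: successors {t}; p there: t:F. ✗
u: successors {t, v}; p there: t:F, v:F. ✗
v: no successors, so □p holds vacuously. ✓
w: successors {v}; p there: v:F. ✗
That's 2 of 5 worlds, so 2/5.

2/5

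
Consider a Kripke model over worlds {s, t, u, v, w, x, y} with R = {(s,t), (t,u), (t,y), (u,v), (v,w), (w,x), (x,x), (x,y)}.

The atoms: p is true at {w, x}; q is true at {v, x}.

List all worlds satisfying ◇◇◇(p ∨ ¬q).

s: successors {t}; ◇◇(p ∨ ¬q) there: t:F. ✗
t: successors {u, y}; ◇◇(p ∨ ¬q) there: u:T, y:F. ✓
u: successors {v}; ◇◇(p ∨ ¬q) there: v:T. ✓
v: successors {w}; ◇◇(p ∨ ¬q) there: w:T. ✓
w: successors {x}; ◇◇(p ∨ ¬q) there: x:T. ✓
x: successors {x, y}; ◇◇(p ∨ ¬q) there: x:T, y:F. ✓
y: no successors, so ◇◇◇(p ∨ ¬q) fails. ✗

{t, u, v, w, x}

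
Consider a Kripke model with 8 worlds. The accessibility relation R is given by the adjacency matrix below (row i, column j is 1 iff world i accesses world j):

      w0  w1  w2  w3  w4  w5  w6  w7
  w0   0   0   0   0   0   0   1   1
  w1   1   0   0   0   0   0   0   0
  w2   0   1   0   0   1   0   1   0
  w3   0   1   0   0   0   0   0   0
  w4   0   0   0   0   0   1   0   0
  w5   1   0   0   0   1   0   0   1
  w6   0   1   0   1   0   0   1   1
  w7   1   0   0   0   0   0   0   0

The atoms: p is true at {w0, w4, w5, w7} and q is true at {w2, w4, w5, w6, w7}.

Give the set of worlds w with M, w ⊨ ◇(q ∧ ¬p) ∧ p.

w0: ◇(q ∧ ¬p) is T, p is T. ✓
w1: ◇(q ∧ ¬p) is F, p is F. ✗
w2: ◇(q ∧ ¬p) is T, p is F. ✗
w3: ◇(q ∧ ¬p) is F, p is F. ✗
w4: ◇(q ∧ ¬p) is F, p is T. ✗
w5: ◇(q ∧ ¬p) is F, p is T. ✗
w6: ◇(q ∧ ¬p) is T, p is F. ✗
w7: ◇(q ∧ ¬p) is F, p is T. ✗

{w0}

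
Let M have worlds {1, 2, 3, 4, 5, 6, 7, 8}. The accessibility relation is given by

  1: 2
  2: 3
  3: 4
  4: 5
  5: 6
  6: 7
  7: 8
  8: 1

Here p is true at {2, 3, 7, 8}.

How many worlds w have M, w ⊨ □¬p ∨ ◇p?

1: □¬p is F, ◇p is T. ✓
2: □¬p is F, ◇p is T. ✓
3: □¬p is T, ◇p is F. ✓
4: □¬p is T, ◇p is F. ✓
5: □¬p is T, ◇p is F. ✓
6: □¬p is F, ◇p is T. ✓
7: □¬p is F, ◇p is T. ✓
8: □¬p is T, ◇p is F. ✓
Satisfying worlds: {1, 2, 3, 4, 5, 6, 7, 8}.

8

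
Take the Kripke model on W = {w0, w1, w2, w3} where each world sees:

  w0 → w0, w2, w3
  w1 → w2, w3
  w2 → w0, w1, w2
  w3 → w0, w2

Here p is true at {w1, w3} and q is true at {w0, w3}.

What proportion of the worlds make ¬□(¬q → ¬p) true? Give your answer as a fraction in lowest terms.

w0: □(¬q → ¬p) is T. ✗
w1: □(¬q → ¬p) is T. ✗
w2: □(¬q → ¬p) is F. ✓
w3: □(¬q → ¬p) is T. ✗
That's 1 of 4 worlds, so 1/4.

1/4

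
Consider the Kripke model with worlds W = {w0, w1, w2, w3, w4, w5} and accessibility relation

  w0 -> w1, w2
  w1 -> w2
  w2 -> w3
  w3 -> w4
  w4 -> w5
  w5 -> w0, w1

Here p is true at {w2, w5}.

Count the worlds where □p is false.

w0: successors {w1, w2}; p there: w1:F, w2:T. ✗
w1: successors {w2}; p there: w2:T. ✓
w2: successors {w3}; p there: w3:F. ✗
w3: successors {w4}; p there: w4:F. ✗
w4: successors {w5}; p there: w5:T. ✓
w5: successors {w0, w1}; p there: w0:F, w1:F. ✗
Satisfying worlds: {w1, w4}.
So □p fails at the other 4 worlds.

4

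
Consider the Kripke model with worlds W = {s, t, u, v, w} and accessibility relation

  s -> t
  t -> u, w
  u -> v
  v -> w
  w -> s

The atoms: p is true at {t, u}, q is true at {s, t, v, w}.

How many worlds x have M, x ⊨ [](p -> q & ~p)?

s: successors {t}; p -> q & ~p there: t:F. ✗
t: successors {u, w}; p -> q & ~p there: u:F, w:T. ✗
u: successors {v}; p -> q & ~p there: v:T. ✓
v: successors {w}; p -> q & ~p there: w:T. ✓
w: successors {s}; p -> q & ~p there: s:T. ✓
Satisfying worlds: {u, v, w}.

3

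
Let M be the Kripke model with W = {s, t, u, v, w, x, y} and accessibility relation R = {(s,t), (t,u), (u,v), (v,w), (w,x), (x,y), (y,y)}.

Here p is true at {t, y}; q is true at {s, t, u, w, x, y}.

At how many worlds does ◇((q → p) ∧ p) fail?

4

s: successors {t}; (q → p) ∧ p there: t:T. ✓
t: successors {u}; (q → p) ∧ p there: u:F. ✗
u: successors {v}; (q → p) ∧ p there: v:F. ✗
v: successors {w}; (q → p) ∧ p there: w:F. ✗
w: successors {x}; (q → p) ∧ p there: x:F. ✗
x: successors {y}; (q → p) ∧ p there: y:T. ✓
y: successors {y}; (q → p) ∧ p there: y:T. ✓
Satisfying worlds: {s, x, y}.
So ◇((q → p) ∧ p) fails at the other 4 worlds.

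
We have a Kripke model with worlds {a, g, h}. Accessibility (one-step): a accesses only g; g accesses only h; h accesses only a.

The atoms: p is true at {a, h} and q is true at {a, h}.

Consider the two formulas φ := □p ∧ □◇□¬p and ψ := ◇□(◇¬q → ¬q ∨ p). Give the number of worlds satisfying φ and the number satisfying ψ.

For □p ∧ □◇□¬p:
a: □p is F, □◇□¬p is F. ✗
g: □p is T, □◇□¬p is T. ✓
h: □p is T, □◇□¬p is F. ✗
— 1 world.
For ◇□(◇¬q → ¬q ∨ p):
a: successors {g}; □(◇¬q → ¬q ∨ p) there: g:T. ✓
g: successors {h}; □(◇¬q → ¬q ∨ p) there: h:T. ✓
h: successors {a}; □(◇¬q → ¬q ∨ p) there: a:T. ✓
— 3 worlds.

1 and 3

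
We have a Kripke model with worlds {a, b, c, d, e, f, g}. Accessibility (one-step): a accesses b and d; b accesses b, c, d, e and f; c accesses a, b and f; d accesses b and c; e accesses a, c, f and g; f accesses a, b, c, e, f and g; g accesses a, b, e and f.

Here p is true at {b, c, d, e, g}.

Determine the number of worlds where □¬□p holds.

a: successors {b, d}; ¬□p there: b:T, d:F. ✗
b: successors {b, c, d, e, f}; ¬□p there: b:T, c:T, d:F, e:T, f:T. ✗
c: successors {a, b, f}; ¬□p there: a:F, b:T, f:T. ✗
d: successors {b, c}; ¬□p there: b:T, c:T. ✓
e: successors {a, c, f, g}; ¬□p there: a:F, c:T, f:T, g:T. ✗
f: successors {a, b, c, e, f, g}; ¬□p there: a:F, b:T, c:T, e:T, f:T, g:T. ✗
g: successors {a, b, e, f}; ¬□p there: a:F, b:T, e:T, f:T. ✗
Satisfying worlds: {d}.

1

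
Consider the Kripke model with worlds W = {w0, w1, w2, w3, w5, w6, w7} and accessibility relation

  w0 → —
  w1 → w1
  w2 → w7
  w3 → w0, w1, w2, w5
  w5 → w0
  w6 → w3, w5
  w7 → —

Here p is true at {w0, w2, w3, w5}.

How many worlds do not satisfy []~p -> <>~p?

2

w0: []~p is T, <>~p is F. ✗
w1: []~p is T, <>~p is T. ✓
w2: []~p is T, <>~p is T. ✓
w3: []~p is F, <>~p is T. ✓
w5: []~p is F, <>~p is F. ✓
w6: []~p is F, <>~p is F. ✓
w7: []~p is T, <>~p is F. ✗
Satisfying worlds: {w1, w2, w3, w5, w6}.
So []~p -> <>~p fails at the other 2 worlds.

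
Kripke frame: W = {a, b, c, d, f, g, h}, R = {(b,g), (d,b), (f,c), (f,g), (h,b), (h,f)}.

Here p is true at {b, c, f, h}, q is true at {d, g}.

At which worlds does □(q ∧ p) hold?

{a, c, g}

a: no successors, so □(q ∧ p) holds vacuously. ✓
b: successors {g}; q ∧ p there: g:F. ✗
c: no successors, so □(q ∧ p) holds vacuously. ✓
d: successors {b}; q ∧ p there: b:F. ✗
f: successors {c, g}; q ∧ p there: c:F, g:F. ✗
g: no successors, so □(q ∧ p) holds vacuously. ✓
h: successors {b, f}; q ∧ p there: b:F, f:F. ✗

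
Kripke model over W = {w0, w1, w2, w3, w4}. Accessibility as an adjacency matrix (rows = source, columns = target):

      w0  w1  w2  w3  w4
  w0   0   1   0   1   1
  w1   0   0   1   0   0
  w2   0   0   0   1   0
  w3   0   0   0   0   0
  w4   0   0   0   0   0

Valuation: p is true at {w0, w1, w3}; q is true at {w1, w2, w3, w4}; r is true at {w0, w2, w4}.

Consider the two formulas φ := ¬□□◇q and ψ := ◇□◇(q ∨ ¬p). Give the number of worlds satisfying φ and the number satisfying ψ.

1 and 2

For ¬□□◇q:
w0: □□◇q is T. ✗
w1: □□◇q is F. ✓
w2: □□◇q is T. ✗
w3: □□◇q is T. ✗
w4: □□◇q is T. ✗
— 1 world.
For ◇□◇(q ∨ ¬p):
w0: successors {w1, w3, w4}; □◇(q ∨ ¬p) there: w1:T, w3:T, w4:T. ✓
w1: successors {w2}; □◇(q ∨ ¬p) there: w2:F. ✗
w2: successors {w3}; □◇(q ∨ ¬p) there: w3:T. ✓
w3: no successors, so ◇□◇(q ∨ ¬p) fails. ✗
w4: no successors, so ◇□◇(q ∨ ¬p) fails. ✗
— 2 worlds.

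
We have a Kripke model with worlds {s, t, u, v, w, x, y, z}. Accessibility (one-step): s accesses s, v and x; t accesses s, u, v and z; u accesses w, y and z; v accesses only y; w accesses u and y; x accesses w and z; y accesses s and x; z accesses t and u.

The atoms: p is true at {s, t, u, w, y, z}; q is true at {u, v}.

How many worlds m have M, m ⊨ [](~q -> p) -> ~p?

4

s: [](~q -> p) is F, ~p is F. ✓
t: [](~q -> p) is T, ~p is F. ✗
u: [](~q -> p) is T, ~p is F. ✗
v: [](~q -> p) is T, ~p is T. ✓
w: [](~q -> p) is T, ~p is F. ✗
x: [](~q -> p) is T, ~p is T. ✓
y: [](~q -> p) is F, ~p is F. ✓
z: [](~q -> p) is T, ~p is F. ✗
Satisfying worlds: {s, v, x, y}.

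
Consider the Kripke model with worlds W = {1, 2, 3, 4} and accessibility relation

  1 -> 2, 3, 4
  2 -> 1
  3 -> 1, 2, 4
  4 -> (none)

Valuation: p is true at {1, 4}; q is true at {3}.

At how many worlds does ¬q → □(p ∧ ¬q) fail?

1: ¬q is T, □(p ∧ ¬q) is F. ✗
2: ¬q is T, □(p ∧ ¬q) is T. ✓
3: ¬q is F, □(p ∧ ¬q) is F. ✓
4: ¬q is T, □(p ∧ ¬q) is T. ✓
Satisfying worlds: {2, 3, 4}.
So ¬q → □(p ∧ ¬q) fails at the other 1 world.

1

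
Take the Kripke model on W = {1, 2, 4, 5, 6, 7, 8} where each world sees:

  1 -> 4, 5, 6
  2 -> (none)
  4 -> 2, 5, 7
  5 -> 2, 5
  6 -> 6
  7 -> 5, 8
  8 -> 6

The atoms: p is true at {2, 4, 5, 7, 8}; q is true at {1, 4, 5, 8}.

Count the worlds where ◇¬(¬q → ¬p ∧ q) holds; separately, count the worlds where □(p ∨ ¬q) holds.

5 and 7

For ◇¬(¬q → ¬p ∧ q):
1: successors {4, 5, 6}; ¬(¬q → ¬p ∧ q) there: 4:F, 5:F, 6:T. ✓
2: no successors, so ◇¬(¬q → ¬p ∧ q) fails. ✗
4: successors {2, 5, 7}; ¬(¬q → ¬p ∧ q) there: 2:T, 5:F, 7:T. ✓
5: successors {2, 5}; ¬(¬q → ¬p ∧ q) there: 2:T, 5:F. ✓
6: successors {6}; ¬(¬q → ¬p ∧ q) there: 6:T. ✓
7: successors {5, 8}; ¬(¬q → ¬p ∧ q) there: 5:F, 8:F. ✗
8: successors {6}; ¬(¬q → ¬p ∧ q) there: 6:T. ✓
— 5 worlds.
For □(p ∨ ¬q):
1: successors {4, 5, 6}; p ∨ ¬q there: 4:T, 5:T, 6:T. ✓
2: no successors, so □(p ∨ ¬q) holds vacuously. ✓
4: successors {2, 5, 7}; p ∨ ¬q there: 2:T, 5:T, 7:T. ✓
5: successors {2, 5}; p ∨ ¬q there: 2:T, 5:T. ✓
6: successors {6}; p ∨ ¬q there: 6:T. ✓
7: successors {5, 8}; p ∨ ¬q there: 5:T, 8:T. ✓
8: successors {6}; p ∨ ¬q there: 6:T. ✓
— 7 worlds.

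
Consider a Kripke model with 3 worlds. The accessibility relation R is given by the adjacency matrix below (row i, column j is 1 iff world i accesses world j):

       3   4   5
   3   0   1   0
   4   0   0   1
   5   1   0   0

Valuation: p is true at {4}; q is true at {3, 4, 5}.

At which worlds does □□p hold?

{5}

3: successors {4}; □p there: 4:F. ✗
4: successors {5}; □p there: 5:F. ✗
5: successors {3}; □p there: 3:T. ✓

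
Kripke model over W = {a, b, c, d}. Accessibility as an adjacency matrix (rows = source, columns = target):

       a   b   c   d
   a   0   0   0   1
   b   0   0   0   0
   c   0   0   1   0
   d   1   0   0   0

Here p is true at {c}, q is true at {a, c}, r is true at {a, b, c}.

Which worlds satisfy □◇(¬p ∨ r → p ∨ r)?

{a, b, c}

a: successors {d}; ◇(¬p ∨ r → p ∨ r) there: d:T. ✓
b: no successors, so □◇(¬p ∨ r → p ∨ r) holds vacuously. ✓
c: successors {c}; ◇(¬p ∨ r → p ∨ r) there: c:T. ✓
d: successors {a}; ◇(¬p ∨ r → p ∨ r) there: a:F. ✗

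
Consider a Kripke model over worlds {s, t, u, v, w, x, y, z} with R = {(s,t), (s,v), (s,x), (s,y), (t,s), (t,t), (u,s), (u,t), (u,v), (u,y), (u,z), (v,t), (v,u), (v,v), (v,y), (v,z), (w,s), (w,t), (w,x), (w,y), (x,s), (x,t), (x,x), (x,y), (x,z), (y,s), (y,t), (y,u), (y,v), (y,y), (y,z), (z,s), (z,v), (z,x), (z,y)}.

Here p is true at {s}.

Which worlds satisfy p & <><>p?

s: p is T, <><>p is T. ✓
t: p is F, <><>p is T. ✗
u: p is F, <><>p is T. ✗
v: p is F, <><>p is T. ✗
w: p is F, <><>p is T. ✗
x: p is F, <><>p is T. ✗
y: p is F, <><>p is T. ✗
z: p is F, <><>p is T. ✗

{s}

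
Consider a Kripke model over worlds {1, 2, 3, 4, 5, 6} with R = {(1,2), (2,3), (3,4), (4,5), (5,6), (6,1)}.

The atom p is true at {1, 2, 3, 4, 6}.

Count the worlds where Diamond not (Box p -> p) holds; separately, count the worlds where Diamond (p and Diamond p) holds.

1 and 4

For Diamond not (Box p -> p):
1: successors {2}; not (Box p -> p) there: 2:F. ✗
2: successors {3}; not (Box p -> p) there: 3:F. ✗
3: successors {4}; not (Box p -> p) there: 4:F. ✗
4: successors {5}; not (Box p -> p) there: 5:T. ✓
5: successors {6}; not (Box p -> p) there: 6:F. ✗
6: successors {1}; not (Box p -> p) there: 1:F. ✗
— 1 world.
For Diamond (p and Diamond p):
1: successors {2}; p and Diamond p there: 2:T. ✓
2: successors {3}; p and Diamond p there: 3:T. ✓
3: successors {4}; p and Diamond p there: 4:F. ✗
4: successors {5}; p and Diamond p there: 5:F. ✗
5: successors {6}; p and Diamond p there: 6:T. ✓
6: successors {1}; p and Diamond p there: 1:T. ✓
— 4 worlds.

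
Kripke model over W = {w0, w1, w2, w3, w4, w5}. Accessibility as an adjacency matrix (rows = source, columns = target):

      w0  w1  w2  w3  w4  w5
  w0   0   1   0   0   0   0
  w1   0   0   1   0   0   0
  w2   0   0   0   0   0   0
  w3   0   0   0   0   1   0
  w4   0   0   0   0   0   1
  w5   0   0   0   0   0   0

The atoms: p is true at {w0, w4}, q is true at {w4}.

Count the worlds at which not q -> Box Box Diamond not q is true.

4

w0: not q is T, Box Box Diamond not q is F. ✗
w1: not q is T, Box Box Diamond not q is T. ✓
w2: not q is T, Box Box Diamond not q is T. ✓
w3: not q is T, Box Box Diamond not q is F. ✗
w4: not q is F, Box Box Diamond not q is T. ✓
w5: not q is T, Box Box Diamond not q is T. ✓
Satisfying worlds: {w1, w2, w4, w5}.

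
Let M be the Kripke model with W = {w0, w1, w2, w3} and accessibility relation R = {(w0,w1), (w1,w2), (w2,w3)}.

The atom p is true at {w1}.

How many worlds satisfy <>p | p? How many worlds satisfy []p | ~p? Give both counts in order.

For <>p | p:
w0: <>p is T, p is F. ✓
w1: <>p is F, p is T. ✓
w2: <>p is F, p is F. ✗
w3: <>p is F, p is F. ✗
— 2 worlds.
For []p | ~p:
w0: []p is T, ~p is T. ✓
w1: []p is F, ~p is F. ✗
w2: []p is F, ~p is T. ✓
w3: []p is T, ~p is T. ✓
— 3 worlds.

2 and 3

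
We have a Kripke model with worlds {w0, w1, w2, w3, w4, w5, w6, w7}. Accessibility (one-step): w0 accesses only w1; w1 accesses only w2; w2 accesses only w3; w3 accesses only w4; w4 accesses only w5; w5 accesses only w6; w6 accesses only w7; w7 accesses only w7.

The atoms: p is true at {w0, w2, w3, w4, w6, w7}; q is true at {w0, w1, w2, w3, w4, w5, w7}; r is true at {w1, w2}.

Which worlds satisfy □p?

{w1, w2, w3, w5, w6, w7}

w0: successors {w1}; p there: w1:F. ✗
w1: successors {w2}; p there: w2:T. ✓
w2: successors {w3}; p there: w3:T. ✓
w3: successors {w4}; p there: w4:T. ✓
w4: successors {w5}; p there: w5:F. ✗
w5: successors {w6}; p there: w6:T. ✓
w6: successors {w7}; p there: w7:T. ✓
w7: successors {w7}; p there: w7:T. ✓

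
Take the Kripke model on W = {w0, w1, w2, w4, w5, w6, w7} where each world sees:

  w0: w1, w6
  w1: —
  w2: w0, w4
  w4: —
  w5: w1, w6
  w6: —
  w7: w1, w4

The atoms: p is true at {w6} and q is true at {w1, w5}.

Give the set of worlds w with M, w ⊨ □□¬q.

w0: successors {w1, w6}; □¬q there: w1:T, w6:T. ✓
w1: no successors, so □□¬q holds vacuously. ✓
w2: successors {w0, w4}; □¬q there: w0:F, w4:T. ✗
w4: no successors, so □□¬q holds vacuously. ✓
w5: successors {w1, w6}; □¬q there: w1:T, w6:T. ✓
w6: no successors, so □□¬q holds vacuously. ✓
w7: successors {w1, w4}; □¬q there: w1:T, w4:T. ✓

{w0, w1, w4, w5, w6, w7}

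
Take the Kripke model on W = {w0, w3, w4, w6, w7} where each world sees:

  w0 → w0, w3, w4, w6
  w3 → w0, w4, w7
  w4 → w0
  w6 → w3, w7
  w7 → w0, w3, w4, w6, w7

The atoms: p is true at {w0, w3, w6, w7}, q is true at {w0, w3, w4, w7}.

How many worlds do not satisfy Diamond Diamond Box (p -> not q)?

w0: successors {w0, w3, w4, w6}; Diamond Box (p -> not q) there: w0:F, w3:F, w4:F, w6:F. ✗
w3: successors {w0, w4, w7}; Diamond Box (p -> not q) there: w0:F, w4:F, w7:F. ✗
w4: successors {w0}; Diamond Box (p -> not q) there: w0:F. ✗
w6: successors {w3, w7}; Diamond Box (p -> not q) there: w3:F, w7:F. ✗
w7: successors {w0, w3, w4, w6, w7}; Diamond Box (p -> not q) there: w0:F, w3:F, w4:F, w6:F, w7:F. ✗
Satisfying worlds: ∅.
So Diamond Diamond Box (p -> not q) fails at the other 5 worlds.

5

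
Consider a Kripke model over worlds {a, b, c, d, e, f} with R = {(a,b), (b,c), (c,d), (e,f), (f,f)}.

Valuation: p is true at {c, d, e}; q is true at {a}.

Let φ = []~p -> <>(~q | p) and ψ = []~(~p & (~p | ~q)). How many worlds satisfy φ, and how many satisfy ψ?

5 and 3

For []~p -> <>(~q | p):
a: []~p is T, <>(~q | p) is T. ✓
b: []~p is F, <>(~q | p) is T. ✓
c: []~p is F, <>(~q | p) is T. ✓
d: []~p is T, <>(~q | p) is F. ✗
e: []~p is T, <>(~q | p) is T. ✓
f: []~p is T, <>(~q | p) is T. ✓
— 5 worlds.
For []~(~p & (~p | ~q)):
a: successors {b}; ~(~p & (~p | ~q)) there: b:F. ✗
b: successors {c}; ~(~p & (~p | ~q)) there: c:T. ✓
c: successors {d}; ~(~p & (~p | ~q)) there: d:T. ✓
d: no successors, so []~(~p & (~p | ~q)) holds vacuously. ✓
e: successors {f}; ~(~p & (~p | ~q)) there: f:F. ✗
f: successors {f}; ~(~p & (~p | ~q)) there: f:F. ✗
— 3 worlds.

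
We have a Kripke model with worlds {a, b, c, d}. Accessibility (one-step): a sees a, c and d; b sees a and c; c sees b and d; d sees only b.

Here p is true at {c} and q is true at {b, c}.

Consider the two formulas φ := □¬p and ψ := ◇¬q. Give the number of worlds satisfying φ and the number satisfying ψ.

2 and 3

For □¬p:
a: successors {a, c, d}; ¬p there: a:T, c:F, d:T. ✗
b: successors {a, c}; ¬p there: a:T, c:F. ✗
c: successors {b, d}; ¬p there: b:T, d:T. ✓
d: successors {b}; ¬p there: b:T. ✓
— 2 worlds.
For ◇¬q:
a: successors {a, c, d}; ¬q there: a:T, c:F, d:T. ✓
b: successors {a, c}; ¬q there: a:T, c:F. ✓
c: successors {b, d}; ¬q there: b:F, d:T. ✓
d: successors {b}; ¬q there: b:F. ✗
— 3 worlds.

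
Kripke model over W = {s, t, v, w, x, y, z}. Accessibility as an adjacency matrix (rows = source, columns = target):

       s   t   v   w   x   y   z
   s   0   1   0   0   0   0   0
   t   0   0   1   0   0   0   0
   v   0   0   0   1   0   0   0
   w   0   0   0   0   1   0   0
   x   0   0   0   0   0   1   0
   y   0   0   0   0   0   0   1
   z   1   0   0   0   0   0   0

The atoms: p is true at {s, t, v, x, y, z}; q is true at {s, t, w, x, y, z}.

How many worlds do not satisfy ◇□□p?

s: successors {t}; □□p there: t:F. ✗
t: successors {v}; □□p there: v:T. ✓
v: successors {w}; □□p there: w:T. ✓
w: successors {x}; □□p there: x:T. ✓
x: successors {y}; □□p there: y:T. ✓
y: successors {z}; □□p there: z:T. ✓
z: successors {s}; □□p there: s:T. ✓
Satisfying worlds: {t, v, w, x, y, z}.
So ◇□□p fails at the other 1 world.

1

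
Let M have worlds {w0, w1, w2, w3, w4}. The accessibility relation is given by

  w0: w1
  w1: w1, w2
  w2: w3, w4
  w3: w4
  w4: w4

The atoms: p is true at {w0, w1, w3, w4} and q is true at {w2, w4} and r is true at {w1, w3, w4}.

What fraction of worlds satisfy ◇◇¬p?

w0: successors {w1}; ◇¬p there: w1:T. ✓
w1: successors {w1, w2}; ◇¬p there: w1:T, w2:F. ✓
w2: successors {w3, w4}; ◇¬p there: w3:F, w4:F. ✗
w3: successors {w4}; ◇¬p there: w4:F. ✗
w4: successors {w4}; ◇¬p there: w4:F. ✗
That's 2 of 5 worlds, so 2/5.

2/5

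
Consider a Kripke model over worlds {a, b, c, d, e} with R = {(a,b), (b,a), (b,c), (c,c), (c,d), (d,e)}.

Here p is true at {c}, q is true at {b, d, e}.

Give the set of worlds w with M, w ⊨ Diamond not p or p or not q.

{a, b, c, d}

a: Diamond not p or p is T, not q is T. ✓
b: Diamond not p or p is T, not q is F. ✓
c: Diamond not p or p is T, not q is T. ✓
d: Diamond not p or p is T, not q is F. ✓
e: Diamond not p or p is F, not q is F. ✗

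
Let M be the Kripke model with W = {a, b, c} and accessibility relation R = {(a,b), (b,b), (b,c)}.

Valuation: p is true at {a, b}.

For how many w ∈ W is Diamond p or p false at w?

a: Diamond p is T, p is T. ✓
b: Diamond p is T, p is T. ✓
c: Diamond p is F, p is F. ✗
Satisfying worlds: {a, b}.
So Diamond p or p fails at the other 1 world.

1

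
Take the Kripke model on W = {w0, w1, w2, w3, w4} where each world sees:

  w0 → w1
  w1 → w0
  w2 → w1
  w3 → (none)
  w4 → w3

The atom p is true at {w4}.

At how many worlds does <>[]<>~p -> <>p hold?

1

w0: <>[]<>~p is T, <>p is F. ✗
w1: <>[]<>~p is T, <>p is F. ✗
w2: <>[]<>~p is T, <>p is F. ✗
w3: <>[]<>~p is F, <>p is F. ✓
w4: <>[]<>~p is T, <>p is F. ✗
Satisfying worlds: {w3}.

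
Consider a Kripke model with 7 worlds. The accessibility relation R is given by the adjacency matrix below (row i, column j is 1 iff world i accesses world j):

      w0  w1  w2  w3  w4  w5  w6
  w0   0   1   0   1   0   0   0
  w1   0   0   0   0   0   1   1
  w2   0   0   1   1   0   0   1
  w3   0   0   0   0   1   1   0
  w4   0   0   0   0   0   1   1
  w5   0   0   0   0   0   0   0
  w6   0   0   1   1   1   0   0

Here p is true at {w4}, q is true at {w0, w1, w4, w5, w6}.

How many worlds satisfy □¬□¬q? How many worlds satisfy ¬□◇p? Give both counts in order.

For □¬□¬q:
w0: successors {w1, w3}; ¬□¬q there: w1:T, w3:T. ✓
w1: successors {w5, w6}; ¬□¬q there: w5:F, w6:T. ✗
w2: successors {w2, w3, w6}; ¬□¬q there: w2:T, w3:T, w6:T. ✓
w3: successors {w4, w5}; ¬□¬q there: w4:T, w5:F. ✗
w4: successors {w5, w6}; ¬□¬q there: w5:F, w6:T. ✗
w5: no successors, so □¬□¬q holds vacuously. ✓
w6: successors {w2, w3, w4}; ¬□¬q there: w2:T, w3:T, w4:T. ✓
— 4 worlds.
For ¬□◇p:
w0: □◇p is F. ✓
w1: □◇p is F. ✓
w2: □◇p is F. ✓
w3: □◇p is F. ✓
w4: □◇p is F. ✓
w5: □◇p is T. ✗
w6: □◇p is F. ✓
— 6 worlds.

4 and 6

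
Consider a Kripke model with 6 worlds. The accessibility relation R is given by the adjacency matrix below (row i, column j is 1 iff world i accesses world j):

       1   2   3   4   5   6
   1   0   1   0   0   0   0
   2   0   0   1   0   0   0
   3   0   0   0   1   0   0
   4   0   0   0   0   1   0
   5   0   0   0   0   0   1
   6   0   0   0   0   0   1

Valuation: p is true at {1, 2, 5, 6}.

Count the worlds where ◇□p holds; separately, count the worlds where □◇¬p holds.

For ◇□p:
1: successors {2}; □p there: 2:F. ✗
2: successors {3}; □p there: 3:F. ✗
3: successors {4}; □p there: 4:T. ✓
4: successors {5}; □p there: 5:T. ✓
5: successors {6}; □p there: 6:T. ✓
6: successors {6}; □p there: 6:T. ✓
— 4 worlds.
For □◇¬p:
1: successors {2}; ◇¬p there: 2:T. ✓
2: successors {3}; ◇¬p there: 3:T. ✓
3: successors {4}; ◇¬p there: 4:F. ✗
4: successors {5}; ◇¬p there: 5:F. ✗
5: successors {6}; ◇¬p there: 6:F. ✗
6: successors {6}; ◇¬p there: 6:F. ✗
— 2 worlds.

4 and 2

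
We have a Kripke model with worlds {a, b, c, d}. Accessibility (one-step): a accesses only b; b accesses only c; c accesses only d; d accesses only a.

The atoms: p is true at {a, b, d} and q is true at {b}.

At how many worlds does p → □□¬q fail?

a: p is T, □□¬q is T. ✓
b: p is T, □□¬q is T. ✓
c: p is F, □□¬q is T. ✓
d: p is T, □□¬q is F. ✗
Satisfying worlds: {a, b, c}.
So p → □□¬q fails at the other 1 world.

1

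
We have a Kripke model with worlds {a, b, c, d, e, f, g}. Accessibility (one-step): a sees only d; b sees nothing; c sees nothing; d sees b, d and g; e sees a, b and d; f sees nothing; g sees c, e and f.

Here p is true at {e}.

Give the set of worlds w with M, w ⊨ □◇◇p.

a: successors {d}; ◇◇p there: d:T. ✓
b: no successors, so □◇◇p holds vacuously. ✓
c: no successors, so □◇◇p holds vacuously. ✓
d: successors {b, d, g}; ◇◇p there: b:F, d:T, g:F. ✗
e: successors {a, b, d}; ◇◇p there: a:F, b:F, d:T. ✗
f: no successors, so □◇◇p holds vacuously. ✓
g: successors {c, e, f}; ◇◇p there: c:F, e:F, f:F. ✗

{a, b, c, f}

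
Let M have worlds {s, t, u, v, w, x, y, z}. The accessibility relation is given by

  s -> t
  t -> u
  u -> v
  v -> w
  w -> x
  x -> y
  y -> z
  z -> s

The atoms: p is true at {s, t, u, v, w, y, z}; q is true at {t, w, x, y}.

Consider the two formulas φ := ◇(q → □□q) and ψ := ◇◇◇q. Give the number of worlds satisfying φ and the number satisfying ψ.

5 and 4

For ◇(q → □□q):
s: successors {t}; q → □□q there: t:F. ✗
t: successors {u}; q → □□q there: u:T. ✓
u: successors {v}; q → □□q there: v:T. ✓
v: successors {w}; q → □□q there: w:T. ✓
w: successors {x}; q → □□q there: x:F. ✗
x: successors {y}; q → □□q there: y:F. ✗
y: successors {z}; q → □□q there: z:T. ✓
z: successors {s}; q → □□q there: s:T. ✓
— 5 worlds.
For ◇◇◇q:
s: successors {t}; ◇◇q there: t:F. ✗
t: successors {u}; ◇◇q there: u:T. ✓
u: successors {v}; ◇◇q there: v:T. ✓
v: successors {w}; ◇◇q there: w:T. ✓
w: successors {x}; ◇◇q there: x:F. ✗
x: successors {y}; ◇◇q there: y:F. ✗
y: successors {z}; ◇◇q there: z:T. ✓
z: successors {s}; ◇◇q there: s:F. ✗
— 4 worlds.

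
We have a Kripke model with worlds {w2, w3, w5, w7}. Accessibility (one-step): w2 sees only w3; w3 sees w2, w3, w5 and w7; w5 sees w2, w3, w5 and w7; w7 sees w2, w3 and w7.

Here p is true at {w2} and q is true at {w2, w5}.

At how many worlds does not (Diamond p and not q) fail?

w2: Diamond p and not q is F. ✓
w3: Diamond p and not q is T. ✗
w5: Diamond p and not q is F. ✓
w7: Diamond p and not q is T. ✗
Satisfying worlds: {w2, w5}.
So not (Diamond p and not q) fails at the other 2 worlds.

2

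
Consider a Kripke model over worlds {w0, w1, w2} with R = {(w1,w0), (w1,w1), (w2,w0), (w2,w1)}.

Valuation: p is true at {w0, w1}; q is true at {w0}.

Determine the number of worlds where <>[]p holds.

w0: no successors, so <>[]p fails. ✗
w1: successors {w0, w1}; []p there: w0:T, w1:T. ✓
w2: successors {w0, w1}; []p there: w0:T, w1:T. ✓
Satisfying worlds: {w1, w2}.

2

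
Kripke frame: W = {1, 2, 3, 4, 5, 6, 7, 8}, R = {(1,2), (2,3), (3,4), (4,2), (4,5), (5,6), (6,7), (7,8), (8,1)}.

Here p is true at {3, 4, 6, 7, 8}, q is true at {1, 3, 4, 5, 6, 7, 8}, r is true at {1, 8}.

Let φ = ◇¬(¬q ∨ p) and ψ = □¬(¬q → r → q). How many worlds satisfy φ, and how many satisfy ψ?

For ◇¬(¬q ∨ p):
1: successors {2}; ¬(¬q ∨ p) there: 2:F. ✗
2: successors {3}; ¬(¬q ∨ p) there: 3:F. ✗
3: successors {4}; ¬(¬q ∨ p) there: 4:F. ✗
4: successors {2, 5}; ¬(¬q ∨ p) there: 2:F, 5:T. ✓
5: successors {6}; ¬(¬q ∨ p) there: 6:F. ✗
6: successors {7}; ¬(¬q ∨ p) there: 7:F. ✗
7: successors {8}; ¬(¬q ∨ p) there: 8:F. ✗
8: successors {1}; ¬(¬q ∨ p) there: 1:T. ✓
— 2 worlds.
For □¬(¬q → r → q):
1: successors {2}; ¬(¬q → r → q) there: 2:F. ✗
2: successors {3}; ¬(¬q → r → q) there: 3:F. ✗
3: successors {4}; ¬(¬q → r → q) there: 4:F. ✗
4: successors {2, 5}; ¬(¬q → r → q) there: 2:F, 5:F. ✗
5: successors {6}; ¬(¬q → r → q) there: 6:F. ✗
6: successors {7}; ¬(¬q → r → q) there: 7:F. ✗
7: successors {8}; ¬(¬q → r → q) there: 8:F. ✗
8: successors {1}; ¬(¬q → r → q) there: 1:F. ✗
— 0 worlds.

2 and 0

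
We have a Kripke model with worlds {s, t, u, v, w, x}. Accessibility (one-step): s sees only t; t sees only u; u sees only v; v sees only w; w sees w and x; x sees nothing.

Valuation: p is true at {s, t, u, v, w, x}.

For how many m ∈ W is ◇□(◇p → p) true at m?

5

s: successors {t}; □(◇p → p) there: t:T. ✓
t: successors {u}; □(◇p → p) there: u:T. ✓
u: successors {v}; □(◇p → p) there: v:T. ✓
v: successors {w}; □(◇p → p) there: w:T. ✓
w: successors {w, x}; □(◇p → p) there: w:T, x:T. ✓
x: no successors, so ◇□(◇p → p) fails. ✗
Satisfying worlds: {s, t, u, v, w}.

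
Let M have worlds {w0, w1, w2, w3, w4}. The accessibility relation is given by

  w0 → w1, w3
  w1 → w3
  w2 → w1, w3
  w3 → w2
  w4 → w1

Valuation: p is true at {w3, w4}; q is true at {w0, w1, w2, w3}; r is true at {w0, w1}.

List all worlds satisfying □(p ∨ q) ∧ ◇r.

w0: □(p ∨ q) is T, ◇r is T. ✓
w1: □(p ∨ q) is T, ◇r is F. ✗
w2: □(p ∨ q) is T, ◇r is T. ✓
w3: □(p ∨ q) is T, ◇r is F. ✗
w4: □(p ∨ q) is T, ◇r is T. ✓

{w0, w2, w4}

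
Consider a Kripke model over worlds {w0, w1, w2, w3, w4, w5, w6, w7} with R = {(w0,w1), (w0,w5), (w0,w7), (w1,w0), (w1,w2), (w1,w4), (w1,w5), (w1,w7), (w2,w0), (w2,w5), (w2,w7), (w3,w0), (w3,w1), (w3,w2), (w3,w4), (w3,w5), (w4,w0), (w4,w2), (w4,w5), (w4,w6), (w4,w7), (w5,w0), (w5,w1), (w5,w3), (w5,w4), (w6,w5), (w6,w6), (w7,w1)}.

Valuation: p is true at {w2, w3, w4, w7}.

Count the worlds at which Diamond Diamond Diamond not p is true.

8

w0: successors {w1, w5, w7}; Diamond Diamond not p there: w1:T, w5:T, w7:T. ✓
w1: successors {w0, w2, w4, w5, w7}; Diamond Diamond not p there: w0:T, w2:T, w4:T, w5:T, w7:T. ✓
w2: successors {w0, w5, w7}; Diamond Diamond not p there: w0:T, w5:T, w7:T. ✓
w3: successors {w0, w1, w2, w4, w5}; Diamond Diamond not p there: w0:T, w1:T, w2:T, w4:T, w5:T. ✓
w4: successors {w0, w2, w5, w6, w7}; Diamond Diamond not p there: w0:T, w2:T, w5:T, w6:T, w7:T. ✓
w5: successors {w0, w1, w3, w4}; Diamond Diamond not p there: w0:T, w1:T, w3:T, w4:T. ✓
w6: successors {w5, w6}; Diamond Diamond not p there: w5:T, w6:T. ✓
w7: successors {w1}; Diamond Diamond not p there: w1:T. ✓
Satisfying worlds: {w0, w1, w2, w3, w4, w5, w6, w7}.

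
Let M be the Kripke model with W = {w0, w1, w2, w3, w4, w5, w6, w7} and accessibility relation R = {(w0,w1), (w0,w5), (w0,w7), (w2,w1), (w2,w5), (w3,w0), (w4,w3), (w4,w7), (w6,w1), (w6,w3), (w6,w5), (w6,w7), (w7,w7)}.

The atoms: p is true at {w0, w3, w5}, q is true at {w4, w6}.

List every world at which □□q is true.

{w1, w2, w5}

w0: successors {w1, w5, w7}; □q there: w1:T, w5:T, w7:F. ✗
w1: no successors, so □□q holds vacuously. ✓
w2: successors {w1, w5}; □q there: w1:T, w5:T. ✓
w3: successors {w0}; □q there: w0:F. ✗
w4: successors {w3, w7}; □q there: w3:F, w7:F. ✗
w5: no successors, so □□q holds vacuously. ✓
w6: successors {w1, w3, w5, w7}; □q there: w1:T, w3:F, w5:T, w7:F. ✗
w7: successors {w7}; □q there: w7:F. ✗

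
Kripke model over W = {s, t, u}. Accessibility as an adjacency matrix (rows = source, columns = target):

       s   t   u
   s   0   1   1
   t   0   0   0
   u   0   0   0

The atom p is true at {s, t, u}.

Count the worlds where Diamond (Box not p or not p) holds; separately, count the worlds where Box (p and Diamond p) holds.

1 and 2

For Diamond (Box not p or not p):
s: successors {t, u}; Box not p or not p there: t:T, u:T. ✓
t: no successors, so Diamond (Box not p or not p) fails. ✗
u: no successors, so Diamond (Box not p or not p) fails. ✗
— 1 world.
For Box (p and Diamond p):
s: successors {t, u}; p and Diamond p there: t:F, u:F. ✗
t: no successors, so Box (p and Diamond p) holds vacuously. ✓
u: no successors, so Box (p and Diamond p) holds vacuously. ✓
— 2 worlds.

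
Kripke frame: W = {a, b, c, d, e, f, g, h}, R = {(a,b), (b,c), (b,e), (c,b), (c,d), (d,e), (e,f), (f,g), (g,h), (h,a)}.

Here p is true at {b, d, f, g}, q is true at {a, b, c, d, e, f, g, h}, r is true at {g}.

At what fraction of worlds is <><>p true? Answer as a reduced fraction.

1/2

a: successors {b}; <>p there: b:F. ✗
b: successors {c, e}; <>p there: c:T, e:T. ✓
c: successors {b, d}; <>p there: b:F, d:F. ✗
d: successors {e}; <>p there: e:T. ✓
e: successors {f}; <>p there: f:T. ✓
f: successors {g}; <>p there: g:F. ✗
g: successors {h}; <>p there: h:F. ✗
h: successors {a}; <>p there: a:T. ✓
That's 4 of 8 worlds, so 4/8 = 1/2.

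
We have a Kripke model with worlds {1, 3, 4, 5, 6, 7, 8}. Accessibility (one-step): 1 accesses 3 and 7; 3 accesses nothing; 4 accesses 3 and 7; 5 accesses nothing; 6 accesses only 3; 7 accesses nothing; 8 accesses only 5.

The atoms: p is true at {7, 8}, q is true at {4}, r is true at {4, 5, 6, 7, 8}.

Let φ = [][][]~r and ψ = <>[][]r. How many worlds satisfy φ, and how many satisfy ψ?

For [][][]~r:
1: successors {3, 7}; [][]~r there: 3:T, 7:T. ✓
3: no successors, so [][][]~r holds vacuously. ✓
4: successors {3, 7}; [][]~r there: 3:T, 7:T. ✓
5: no successors, so [][][]~r holds vacuously. ✓
6: successors {3}; [][]~r there: 3:T. ✓
7: no successors, so [][][]~r holds vacuously. ✓
8: successors {5}; [][]~r there: 5:T. ✓
— 7 worlds.
For <>[][]r:
1: successors {3, 7}; [][]r there: 3:T, 7:T. ✓
3: no successors, so <>[][]r fails. ✗
4: successors {3, 7}; [][]r there: 3:T, 7:T. ✓
5: no successors, so <>[][]r fails. ✗
6: successors {3}; [][]r there: 3:T. ✓
7: no successors, so <>[][]r fails. ✗
8: successors {5}; [][]r there: 5:T. ✓
— 4 worlds.

7 and 4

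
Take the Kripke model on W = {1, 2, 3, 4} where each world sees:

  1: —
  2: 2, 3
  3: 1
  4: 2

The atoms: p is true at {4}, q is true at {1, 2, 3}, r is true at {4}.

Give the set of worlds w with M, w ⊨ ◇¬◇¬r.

{3}

1: no successors, so ◇¬◇¬r fails. ✗
2: successors {2, 3}; ¬◇¬r there: 2:F, 3:F. ✗
3: successors {1}; ¬◇¬r there: 1:T. ✓
4: successors {2}; ¬◇¬r there: 2:F. ✗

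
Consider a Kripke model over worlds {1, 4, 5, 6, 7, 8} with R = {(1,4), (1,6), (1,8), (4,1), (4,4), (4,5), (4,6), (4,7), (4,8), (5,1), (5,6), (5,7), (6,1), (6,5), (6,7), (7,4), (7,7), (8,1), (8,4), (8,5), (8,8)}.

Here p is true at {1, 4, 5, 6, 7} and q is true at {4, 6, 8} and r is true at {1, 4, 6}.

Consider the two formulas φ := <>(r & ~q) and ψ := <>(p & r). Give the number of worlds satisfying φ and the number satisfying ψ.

4 and 6

For <>(r & ~q):
1: successors {4, 6, 8}; r & ~q there: 4:F, 6:F, 8:F. ✗
4: successors {1, 4, 5, 6, 7, 8}; r & ~q there: 1:T, 4:F, 5:F, 6:F, 7:F, 8:F. ✓
5: successors {1, 6, 7}; r & ~q there: 1:T, 6:F, 7:F. ✓
6: successors {1, 5, 7}; r & ~q there: 1:T, 5:F, 7:F. ✓
7: successors {4, 7}; r & ~q there: 4:F, 7:F. ✗
8: successors {1, 4, 5, 8}; r & ~q there: 1:T, 4:F, 5:F, 8:F. ✓
— 4 worlds.
For <>(p & r):
1: successors {4, 6, 8}; p & r there: 4:T, 6:T, 8:F. ✓
4: successors {1, 4, 5, 6, 7, 8}; p & r there: 1:T, 4:T, 5:F, 6:T, 7:F, 8:F. ✓
5: successors {1, 6, 7}; p & r there: 1:T, 6:T, 7:F. ✓
6: successors {1, 5, 7}; p & r there: 1:T, 5:F, 7:F. ✓
7: successors {4, 7}; p & r there: 4:T, 7:F. ✓
8: successors {1, 4, 5, 8}; p & r there: 1:T, 4:T, 5:F, 8:F. ✓
— 6 worlds.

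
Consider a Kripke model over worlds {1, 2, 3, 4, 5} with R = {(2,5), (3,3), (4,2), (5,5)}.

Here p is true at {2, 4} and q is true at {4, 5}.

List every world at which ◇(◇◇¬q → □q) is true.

{2, 4, 5}

1: no successors, so ◇(◇◇¬q → □q) fails. ✗
2: successors {5}; ◇◇¬q → □q there: 5:T. ✓
3: successors {3}; ◇◇¬q → □q there: 3:F. ✗
4: successors {2}; ◇◇¬q → □q there: 2:T. ✓
5: successors {5}; ◇◇¬q → □q there: 5:T. ✓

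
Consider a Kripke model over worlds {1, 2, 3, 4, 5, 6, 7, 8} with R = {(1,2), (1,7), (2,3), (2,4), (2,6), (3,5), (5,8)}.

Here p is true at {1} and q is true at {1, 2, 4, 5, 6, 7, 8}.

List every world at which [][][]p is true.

{3, 4, 5, 6, 7, 8}

1: successors {2, 7}; [][]p there: 2:F, 7:T. ✗
2: successors {3, 4, 6}; [][]p there: 3:F, 4:T, 6:T. ✗
3: successors {5}; [][]p there: 5:T. ✓
4: no successors, so [][][]p holds vacuously. ✓
5: successors {8}; [][]p there: 8:T. ✓
6: no successors, so [][][]p holds vacuously. ✓
7: no successors, so [][][]p holds vacuously. ✓
8: no successors, so [][][]p holds vacuously. ✓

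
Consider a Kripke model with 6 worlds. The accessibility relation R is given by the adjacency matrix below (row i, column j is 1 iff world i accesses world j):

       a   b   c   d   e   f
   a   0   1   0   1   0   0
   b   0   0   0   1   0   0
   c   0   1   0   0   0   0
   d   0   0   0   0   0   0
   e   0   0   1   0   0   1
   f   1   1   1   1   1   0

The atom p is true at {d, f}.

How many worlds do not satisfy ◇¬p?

2

a: successors {b, d}; ¬p there: b:T, d:F. ✓
b: successors {d}; ¬p there: d:F. ✗
c: successors {b}; ¬p there: b:T. ✓
d: no successors, so ◇¬p fails. ✗
e: successors {c, f}; ¬p there: c:T, f:F. ✓
f: successors {a, b, c, d, e}; ¬p there: a:T, b:T, c:T, d:F, e:T. ✓
Satisfying worlds: {a, c, e, f}.
So ◇¬p fails at the other 2 worlds.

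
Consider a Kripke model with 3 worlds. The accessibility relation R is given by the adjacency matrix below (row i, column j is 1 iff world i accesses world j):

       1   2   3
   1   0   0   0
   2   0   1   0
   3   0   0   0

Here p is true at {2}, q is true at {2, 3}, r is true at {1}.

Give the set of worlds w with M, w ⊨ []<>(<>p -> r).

{1, 3}

1: no successors, so []<>(<>p -> r) holds vacuously. ✓
2: successors {2}; <>(<>p -> r) there: 2:F. ✗
3: no successors, so []<>(<>p -> r) holds vacuously. ✓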